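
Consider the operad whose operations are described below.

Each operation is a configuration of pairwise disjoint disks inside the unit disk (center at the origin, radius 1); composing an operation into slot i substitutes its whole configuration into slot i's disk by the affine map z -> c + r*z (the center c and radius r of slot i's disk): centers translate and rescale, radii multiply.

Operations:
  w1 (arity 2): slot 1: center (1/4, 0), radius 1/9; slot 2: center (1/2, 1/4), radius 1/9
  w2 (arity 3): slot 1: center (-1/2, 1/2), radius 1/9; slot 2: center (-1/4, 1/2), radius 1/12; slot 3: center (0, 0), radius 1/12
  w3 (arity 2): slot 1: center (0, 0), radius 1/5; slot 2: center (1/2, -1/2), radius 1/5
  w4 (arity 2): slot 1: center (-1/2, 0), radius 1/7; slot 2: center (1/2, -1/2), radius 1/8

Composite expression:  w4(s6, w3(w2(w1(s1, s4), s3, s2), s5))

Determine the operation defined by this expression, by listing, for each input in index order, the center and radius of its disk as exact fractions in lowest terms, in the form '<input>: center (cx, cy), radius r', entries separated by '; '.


s1: center (703/1440, -39/80), radius 1/3240; s2: center (1/2, -1/2), radius 1/480; s3: center (79/160, -39/80), radius 1/480; s4: center (22/45, -701/1440), radius 1/3240; s5: center (9/16, -9/16), radius 1/40; s6: center (-1/2, 0), radius 1/7

Each s-disk chains the slot maps above it in w4; radii multiply.
input s6: applying the 1 nested substitution gives center (-1/2, 0), radius 1/7
input s1: applying the 4 nested substitutions gives center (703/1440, -39/80), radius 1/3240
input s4: applying the 4 nested substitutions gives center (22/45, -701/1440), radius 1/3240
input s3: applying the 3 nested substitutions gives center (79/160, -39/80), radius 1/480
input s2: applying the 3 nested substitutions gives center (1/2, -1/2), radius 1/480
input s5: applying the 2 nested substitutions gives center (9/16, -9/16), radius 1/40


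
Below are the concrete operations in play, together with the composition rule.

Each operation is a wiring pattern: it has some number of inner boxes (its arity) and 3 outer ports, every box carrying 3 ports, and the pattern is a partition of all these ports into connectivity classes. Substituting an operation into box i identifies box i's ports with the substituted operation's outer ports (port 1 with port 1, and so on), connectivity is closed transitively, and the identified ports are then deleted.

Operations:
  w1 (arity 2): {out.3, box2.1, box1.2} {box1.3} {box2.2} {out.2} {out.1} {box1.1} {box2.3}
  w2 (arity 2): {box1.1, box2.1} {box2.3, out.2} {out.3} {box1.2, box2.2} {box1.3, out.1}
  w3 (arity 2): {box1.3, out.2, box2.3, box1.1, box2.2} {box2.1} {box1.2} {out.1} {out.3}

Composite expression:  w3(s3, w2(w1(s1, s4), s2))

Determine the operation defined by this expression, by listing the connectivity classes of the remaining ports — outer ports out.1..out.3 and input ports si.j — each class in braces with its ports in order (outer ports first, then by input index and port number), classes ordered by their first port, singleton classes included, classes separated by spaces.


After gluing at w3, chains via deleted ports link the s-ports.
composing w1 on (s1, s4), with out.j its own outer ports: {out.1} {out.2} {out.3, s1.2, s4.1} {s1.1} {s1.3} {s4.2} {s4.3}
composing w2 on (s1, s4, s2), with out.j its own outer ports: {out.1, s1.2, s4.1} {out.2, s2.3} {out.3} {s1.1} {s1.3} {s2.1} {s2.2} {s4.2} {s4.3}
composing w3 on (s3, s1, s4, s2), with out.j its own outer ports: {out.1} {out.2, s2.3, s3.1, s3.3} {out.3} {s1.1} {s1.2, s4.1} {s1.3} {s2.1} {s2.2} {s3.2} {s4.2} {s4.3}

{out.1} {out.2, s2.3, s3.1, s3.3} {out.3} {s1.1} {s1.2, s4.1} {s1.3} {s2.1} {s2.2} {s3.2} {s4.2} {s4.3}


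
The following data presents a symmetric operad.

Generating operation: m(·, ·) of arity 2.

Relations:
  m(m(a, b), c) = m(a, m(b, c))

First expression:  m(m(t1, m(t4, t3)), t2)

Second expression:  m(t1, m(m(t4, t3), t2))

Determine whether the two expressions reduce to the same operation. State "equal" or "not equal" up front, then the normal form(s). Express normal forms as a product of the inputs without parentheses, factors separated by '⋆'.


The first expression reduces to t1 ⋆ t4 ⋆ t3 ⋆ t2
The second expression reduces to t1 ⋆ t4 ⋆ t3 ⋆ t2
Same normal form: equal.

equal; the common form is t1 ⋆ t4 ⋆ t3 ⋆ t2


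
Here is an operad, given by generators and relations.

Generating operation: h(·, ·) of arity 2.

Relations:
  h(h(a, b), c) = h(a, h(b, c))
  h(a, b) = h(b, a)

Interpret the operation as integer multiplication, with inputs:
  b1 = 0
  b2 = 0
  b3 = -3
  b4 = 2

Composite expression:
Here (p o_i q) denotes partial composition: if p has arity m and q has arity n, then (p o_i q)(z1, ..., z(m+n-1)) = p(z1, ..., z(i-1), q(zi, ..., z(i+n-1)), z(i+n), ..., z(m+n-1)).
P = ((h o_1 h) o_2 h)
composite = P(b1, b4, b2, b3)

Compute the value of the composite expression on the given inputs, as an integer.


0

h(b4, b2) = 0
h(b1, h(b4, b2)) = 0
h(h(b1, h(b4, b2)), b3) = 0


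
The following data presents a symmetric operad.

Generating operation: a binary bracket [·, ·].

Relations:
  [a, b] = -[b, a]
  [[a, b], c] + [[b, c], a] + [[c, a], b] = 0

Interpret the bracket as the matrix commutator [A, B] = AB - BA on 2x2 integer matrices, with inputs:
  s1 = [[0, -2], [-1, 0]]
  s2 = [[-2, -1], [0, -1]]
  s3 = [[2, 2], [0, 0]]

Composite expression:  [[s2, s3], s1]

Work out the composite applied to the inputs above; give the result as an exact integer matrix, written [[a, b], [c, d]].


[[0, 0], [0, 0]]

[s2, s3] = [[0, 0], [0, 0]]
[[s2, s3], s1] = [[0, 0], [0, 0]]


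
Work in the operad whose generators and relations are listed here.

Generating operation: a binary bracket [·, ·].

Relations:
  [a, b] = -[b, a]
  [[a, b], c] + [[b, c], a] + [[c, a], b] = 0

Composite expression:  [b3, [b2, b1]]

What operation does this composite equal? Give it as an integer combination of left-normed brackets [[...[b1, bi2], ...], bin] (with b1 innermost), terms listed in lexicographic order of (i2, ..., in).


[[b1, b2], b3]

Expand each bracket as ab - ba; the b1-initial words give the coefficients.
Composite bracket: [b3, [b2, b1]]
Applying ab - ba throughout gives 4 signed words (2^2 = 4).
Collect the words opening with b1:
  b1b2b3 (sign +1) contributes +[[b1, b2], b3]


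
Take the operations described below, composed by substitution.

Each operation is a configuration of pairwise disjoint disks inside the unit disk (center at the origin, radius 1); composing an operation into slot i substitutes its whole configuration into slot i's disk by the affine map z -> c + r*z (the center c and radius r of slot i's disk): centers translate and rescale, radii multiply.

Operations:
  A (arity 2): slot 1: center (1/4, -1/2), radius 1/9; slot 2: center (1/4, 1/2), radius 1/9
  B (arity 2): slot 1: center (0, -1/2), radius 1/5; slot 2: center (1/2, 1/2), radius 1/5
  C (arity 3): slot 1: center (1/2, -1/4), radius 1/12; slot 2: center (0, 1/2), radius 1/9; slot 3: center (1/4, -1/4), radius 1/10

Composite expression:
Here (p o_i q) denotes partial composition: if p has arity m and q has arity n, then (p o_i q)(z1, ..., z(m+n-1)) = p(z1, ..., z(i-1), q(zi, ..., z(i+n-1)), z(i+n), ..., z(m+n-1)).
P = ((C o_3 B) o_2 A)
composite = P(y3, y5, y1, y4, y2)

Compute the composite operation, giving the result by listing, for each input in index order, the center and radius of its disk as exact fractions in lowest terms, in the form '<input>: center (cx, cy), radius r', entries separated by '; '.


y1: center (1/36, 5/9), radius 1/81; y2: center (3/10, -1/5), radius 1/50; y3: center (1/2, -1/4), radius 1/12; y4: center (1/4, -3/10), radius 1/50; y5: center (1/36, 4/9), radius 1/81

Follow each y-input down from C: c' goes to c + r*c', radius to r*r'.
input y3: composing its 1 substitution step yields center (1/2, -1/4), radius 1/12
input y5: composing its 2 substitution steps yields center (1/36, 4/9), radius 1/81
input y1: composing its 2 substitution steps yields center (1/36, 5/9), radius 1/81
input y4: composing its 2 substitution steps yields center (1/4, -3/10), radius 1/50
input y2: composing its 2 substitution steps yields center (3/10, -1/5), radius 1/50


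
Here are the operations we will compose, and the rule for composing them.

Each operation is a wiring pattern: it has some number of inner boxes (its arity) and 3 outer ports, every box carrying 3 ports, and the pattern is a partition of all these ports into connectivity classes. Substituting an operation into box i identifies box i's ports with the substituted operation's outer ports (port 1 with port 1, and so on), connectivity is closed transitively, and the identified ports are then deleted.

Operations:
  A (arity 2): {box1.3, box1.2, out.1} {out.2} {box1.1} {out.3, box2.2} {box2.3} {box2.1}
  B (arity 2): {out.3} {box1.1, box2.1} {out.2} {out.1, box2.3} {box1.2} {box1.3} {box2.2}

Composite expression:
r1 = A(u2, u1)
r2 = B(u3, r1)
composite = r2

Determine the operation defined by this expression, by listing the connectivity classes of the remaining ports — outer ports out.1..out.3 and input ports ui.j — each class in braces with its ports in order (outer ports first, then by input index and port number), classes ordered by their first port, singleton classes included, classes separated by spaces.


{out.1, u1.2} {out.2} {out.3} {u1.1} {u1.3} {u2.1} {u2.2, u2.3, u3.1} {u3.2} {u3.3}

After gluing at B, chains via deleted ports link the u-ports.
after A, the pattern on (u2, u1) reads {out.1, u2.2, u2.3} {out.2} {out.3, u1.2} {u1.1} {u1.3} {u2.1} (out.j = its outer ports)
after B, the pattern on (u3, u2, u1) reads {out.1, u1.2} {out.2} {out.3} {u1.1} {u1.3} {u2.1} {u2.2, u2.3, u3.1} {u3.2} {u3.3} (out.j = its outer ports)


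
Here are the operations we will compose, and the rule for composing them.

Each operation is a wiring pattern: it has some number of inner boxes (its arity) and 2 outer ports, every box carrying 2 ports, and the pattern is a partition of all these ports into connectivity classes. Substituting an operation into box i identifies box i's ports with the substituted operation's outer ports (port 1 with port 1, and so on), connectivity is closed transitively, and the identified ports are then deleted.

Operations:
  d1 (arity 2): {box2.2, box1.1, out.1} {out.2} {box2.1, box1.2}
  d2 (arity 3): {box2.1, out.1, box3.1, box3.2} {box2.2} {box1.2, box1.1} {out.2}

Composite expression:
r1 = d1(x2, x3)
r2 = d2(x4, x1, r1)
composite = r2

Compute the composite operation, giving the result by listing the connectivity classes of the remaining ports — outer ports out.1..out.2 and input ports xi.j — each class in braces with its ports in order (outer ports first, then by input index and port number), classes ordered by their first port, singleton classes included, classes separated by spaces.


{out.1, x1.1, x2.1, x3.2} {out.2} {x1.2} {x2.2, x3.1} {x4.1, x4.2}

Reachability decides: close wires over d2-identified ports.
d1 over (x2, x3) gives {out.1, x2.1, x3.2} {out.2} {x2.2, x3.1}, out.j being that stage's outer ports
d2 over (x4, x1, x2, x3) gives {out.1, x1.1, x2.1, x3.2} {out.2} {x1.2} {x2.2, x3.1} {x4.1, x4.2}, out.j being that stage's outer ports


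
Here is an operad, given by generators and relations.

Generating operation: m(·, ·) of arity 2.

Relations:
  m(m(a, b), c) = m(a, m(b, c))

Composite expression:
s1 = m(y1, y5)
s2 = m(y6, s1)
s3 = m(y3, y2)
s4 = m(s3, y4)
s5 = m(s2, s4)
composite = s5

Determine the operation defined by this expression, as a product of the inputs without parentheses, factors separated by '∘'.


y6 ∘ y1 ∘ y5 ∘ y3 ∘ y2 ∘ y4

Under associativity of m, the answer is the y's in reading order.
m(y1, y5) unparenthesizes to y1 ∘ y5
m(y6, m(y1, y5)) unparenthesizes to y6 ∘ y1 ∘ y5
m(y3, y2) unparenthesizes to y3 ∘ y2
m(m(y3, y2), y4) unparenthesizes to y3 ∘ y2 ∘ y4
m(m(y6, m(y1, y5)), m(m(y3, y2), y4)) unparenthesizes to y6 ∘ y1 ∘ y5 ∘ y3 ∘ y2 ∘ y4


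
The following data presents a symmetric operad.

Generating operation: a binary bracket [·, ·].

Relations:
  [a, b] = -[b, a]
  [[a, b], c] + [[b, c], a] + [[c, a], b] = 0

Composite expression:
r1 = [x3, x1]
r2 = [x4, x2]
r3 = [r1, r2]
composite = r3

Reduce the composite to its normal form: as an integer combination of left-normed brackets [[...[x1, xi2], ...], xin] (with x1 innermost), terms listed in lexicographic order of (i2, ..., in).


[[[x1, x3], x2], x4] - [[[x1, x3], x4], x2]

A multilinear Lie element is pinned by x1-initial words (x1 innermost).
Composite bracket: [[x3, x1], [x4, x2]]
Each bracket splits as ab - ba, giving 8 signed words (2^3 = 8).
Words beginning with x1 determine it all:
  word x1x3x2x4 has sign +1, contributing +[[[x1, x3], x2], x4]
  word x1x3x4x2 has sign -1, contributing -[[[x1, x3], x4], x2]


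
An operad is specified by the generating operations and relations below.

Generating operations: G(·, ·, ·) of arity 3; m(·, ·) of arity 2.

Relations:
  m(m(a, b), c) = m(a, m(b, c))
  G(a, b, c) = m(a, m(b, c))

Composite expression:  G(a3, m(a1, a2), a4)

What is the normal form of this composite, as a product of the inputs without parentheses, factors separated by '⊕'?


The G-tree's shape is irrelevant; the a-reading-order decides.
m(a1, a2) unparenthesizes to a1 ⊕ a2
G(a3, m(a1, a2), a4) unparenthesizes to a3 ⊕ a1 ⊕ a2 ⊕ a4

a3 ⊕ a1 ⊕ a2 ⊕ a4


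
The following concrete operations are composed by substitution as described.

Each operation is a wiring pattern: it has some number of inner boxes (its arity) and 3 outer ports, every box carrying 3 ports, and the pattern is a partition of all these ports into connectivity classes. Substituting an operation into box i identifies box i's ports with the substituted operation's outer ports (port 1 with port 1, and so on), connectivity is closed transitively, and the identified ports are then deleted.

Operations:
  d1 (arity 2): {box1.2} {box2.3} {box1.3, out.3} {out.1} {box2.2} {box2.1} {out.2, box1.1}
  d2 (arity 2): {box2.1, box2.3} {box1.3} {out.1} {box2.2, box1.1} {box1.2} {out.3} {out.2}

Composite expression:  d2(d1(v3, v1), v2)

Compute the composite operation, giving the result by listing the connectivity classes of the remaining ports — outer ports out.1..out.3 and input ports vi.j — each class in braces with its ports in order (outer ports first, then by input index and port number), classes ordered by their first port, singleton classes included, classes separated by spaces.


{out.1} {out.2} {out.3} {v1.1} {v1.2} {v1.3} {v2.1, v2.3} {v2.2} {v3.1} {v3.2} {v3.3}

Treat the ports identified at d2 as solder joints: merge, then drop.
through d1, on inputs (v3, v1): {out.1} {out.2, v3.1} {out.3, v3.3} {v1.1} {v1.2} {v1.3} {v3.2} (out.j = stage outer ports)
through d2, on inputs (v3, v1, v2): {out.1} {out.2} {out.3} {v1.1} {v1.2} {v1.3} {v2.1, v2.3} {v2.2} {v3.1} {v3.2} {v3.3} (out.j = stage outer ports)


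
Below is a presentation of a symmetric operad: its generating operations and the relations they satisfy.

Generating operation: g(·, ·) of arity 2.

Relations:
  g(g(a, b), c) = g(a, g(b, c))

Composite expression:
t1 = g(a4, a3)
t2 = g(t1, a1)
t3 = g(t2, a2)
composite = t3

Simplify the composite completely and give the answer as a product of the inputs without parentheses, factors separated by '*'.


Every regrouping of g is equal, so read the a-inputs in written order.
g(a4, a3) spells out as a4 * a3
g(g(a4, a3), a1) spells out as a4 * a3 * a1
g(g(g(a4, a3), a1), a2) spells out as a4 * a3 * a1 * a2

a4 * a3 * a1 * a2


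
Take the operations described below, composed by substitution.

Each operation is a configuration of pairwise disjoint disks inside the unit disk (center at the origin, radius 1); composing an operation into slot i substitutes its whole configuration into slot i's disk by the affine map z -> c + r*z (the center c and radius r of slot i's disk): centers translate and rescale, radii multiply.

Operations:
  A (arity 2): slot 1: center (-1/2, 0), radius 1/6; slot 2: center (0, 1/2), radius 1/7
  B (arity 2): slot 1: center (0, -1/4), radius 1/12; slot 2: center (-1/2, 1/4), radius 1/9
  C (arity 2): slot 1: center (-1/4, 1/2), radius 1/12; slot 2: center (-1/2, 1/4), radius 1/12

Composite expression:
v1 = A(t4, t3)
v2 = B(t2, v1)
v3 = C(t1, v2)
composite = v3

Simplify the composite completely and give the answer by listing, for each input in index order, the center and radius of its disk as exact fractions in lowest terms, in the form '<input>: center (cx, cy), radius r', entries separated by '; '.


t1: center (-1/4, 1/2), radius 1/12; t2: center (-1/2, 11/48), radius 1/144; t3: center (-13/24, 119/432), radius 1/756; t4: center (-59/108, 13/48), radius 1/648

Only the slot chain above each t matters under C; compose those maps.
for t1, the 1-step affine chain lands on center (-1/4, 1/2), radius 1/12
for t2, the 2-step affine chain lands on center (-1/2, 11/48), radius 1/144
for t4, the 3-step affine chain lands on center (-59/108, 13/48), radius 1/648
for t3, the 3-step affine chain lands on center (-13/24, 119/432), radius 1/756


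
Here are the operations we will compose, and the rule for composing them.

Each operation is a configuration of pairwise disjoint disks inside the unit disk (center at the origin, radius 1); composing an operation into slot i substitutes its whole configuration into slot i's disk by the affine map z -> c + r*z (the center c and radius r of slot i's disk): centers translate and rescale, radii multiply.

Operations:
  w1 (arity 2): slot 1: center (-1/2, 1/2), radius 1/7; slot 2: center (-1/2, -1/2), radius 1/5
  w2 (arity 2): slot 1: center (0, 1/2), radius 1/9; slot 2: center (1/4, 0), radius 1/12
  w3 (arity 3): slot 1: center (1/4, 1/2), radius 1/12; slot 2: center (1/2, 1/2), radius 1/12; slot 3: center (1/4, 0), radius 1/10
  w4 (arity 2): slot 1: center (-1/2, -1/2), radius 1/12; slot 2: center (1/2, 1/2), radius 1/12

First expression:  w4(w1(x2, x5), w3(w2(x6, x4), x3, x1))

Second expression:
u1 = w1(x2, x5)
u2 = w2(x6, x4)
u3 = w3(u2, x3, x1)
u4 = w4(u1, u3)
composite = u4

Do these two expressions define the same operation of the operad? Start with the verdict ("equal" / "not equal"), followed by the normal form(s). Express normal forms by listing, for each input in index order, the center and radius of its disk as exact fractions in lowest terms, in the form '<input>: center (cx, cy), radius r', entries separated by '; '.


In normal form, the first expression is x1: center (25/48, 1/2), radius 1/120; x2: center (-13/24, -11/24), radius 1/84; x3: center (13/24, 13/24), radius 1/144; x4: center (301/576, 13/24), radius 1/1728; x5: center (-13/24, -13/24), radius 1/60; x6: center (25/48, 157/288), radius 1/1296
In normal form, the second expression is x1: center (25/48, 1/2), radius 1/120; x2: center (-13/24, -11/24), radius 1/84; x3: center (13/24, 13/24), radius 1/144; x4: center (301/576, 13/24), radius 1/1728; x5: center (-13/24, -13/24), radius 1/60; x6: center (25/48, 157/288), radius 1/1296
Same normal form: equal.

equal: each reduces to x1: center (25/48, 1/2), radius 1/120; x2: center (-13/24, -11/24), radius 1/84; x3: center (13/24, 13/24), radius 1/144; x4: center (301/576, 13/24), radius 1/1728; x5: center (-13/24, -13/24), radius 1/60; x6: center (25/48, 157/288), radius 1/1296


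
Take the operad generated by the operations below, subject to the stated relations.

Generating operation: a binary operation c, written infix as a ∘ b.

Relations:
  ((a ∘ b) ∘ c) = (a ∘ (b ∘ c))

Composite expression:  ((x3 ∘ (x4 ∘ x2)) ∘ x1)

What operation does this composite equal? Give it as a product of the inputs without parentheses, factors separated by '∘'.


x3 ∘ x4 ∘ x2 ∘ x1


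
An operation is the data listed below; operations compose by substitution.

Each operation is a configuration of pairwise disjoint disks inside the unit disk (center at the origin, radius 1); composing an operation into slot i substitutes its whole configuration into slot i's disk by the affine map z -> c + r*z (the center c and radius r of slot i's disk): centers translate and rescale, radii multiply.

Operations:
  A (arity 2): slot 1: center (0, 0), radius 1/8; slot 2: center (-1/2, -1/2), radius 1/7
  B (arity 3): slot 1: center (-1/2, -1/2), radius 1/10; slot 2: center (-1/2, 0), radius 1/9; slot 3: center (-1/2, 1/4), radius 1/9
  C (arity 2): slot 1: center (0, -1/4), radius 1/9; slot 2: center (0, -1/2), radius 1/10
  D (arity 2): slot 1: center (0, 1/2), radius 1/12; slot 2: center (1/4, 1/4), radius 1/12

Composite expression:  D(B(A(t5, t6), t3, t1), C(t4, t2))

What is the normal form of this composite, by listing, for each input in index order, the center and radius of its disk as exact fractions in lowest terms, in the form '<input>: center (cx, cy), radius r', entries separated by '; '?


t1: center (-1/24, 25/48), radius 1/108; t2: center (1/4, 5/24), radius 1/120; t3: center (-1/24, 1/2), radius 1/108; t4: center (1/4, 11/48), radius 1/108; t5: center (-1/24, 11/24), radius 1/960; t6: center (-11/240, 109/240), radius 1/840


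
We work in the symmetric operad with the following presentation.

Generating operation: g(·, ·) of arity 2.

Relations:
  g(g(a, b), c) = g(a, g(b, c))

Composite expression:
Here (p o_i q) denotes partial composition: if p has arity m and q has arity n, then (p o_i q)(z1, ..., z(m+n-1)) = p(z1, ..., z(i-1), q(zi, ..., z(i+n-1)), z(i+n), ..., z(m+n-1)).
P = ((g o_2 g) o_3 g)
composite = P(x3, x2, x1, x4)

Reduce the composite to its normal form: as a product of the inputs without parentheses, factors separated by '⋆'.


x3 ⋆ x2 ⋆ x1 ⋆ x4

The g-tree's shape is irrelevant; the x-reading-order decides.
g(x1, x4) flattens to x1 ⋆ x4
g(x2, g(x1, x4)) flattens to x2 ⋆ x1 ⋆ x4
g(x3, g(x2, g(x1, x4))) flattens to x3 ⋆ x2 ⋆ x1 ⋆ x4


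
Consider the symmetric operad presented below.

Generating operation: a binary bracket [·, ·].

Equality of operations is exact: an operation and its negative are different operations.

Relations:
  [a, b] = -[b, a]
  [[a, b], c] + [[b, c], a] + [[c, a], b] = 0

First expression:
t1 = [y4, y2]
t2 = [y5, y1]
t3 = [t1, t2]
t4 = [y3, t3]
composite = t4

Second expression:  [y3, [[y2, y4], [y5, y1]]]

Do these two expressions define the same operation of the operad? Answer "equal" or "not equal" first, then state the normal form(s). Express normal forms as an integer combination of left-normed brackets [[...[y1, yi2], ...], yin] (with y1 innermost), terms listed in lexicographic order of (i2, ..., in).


The first composite normalizes to [[[[y1, y5], y2], y4], y3] - [[[[y1, y5], y4], y2], y3]
The second composite normalizes to -[[[[y1, y5], y2], y4], y3] + [[[[y1, y5], y4], y2], y3]
The normal forms differ: not equal.

not equal; the first gives [[[[y1, y5], y2], y4], y3] - [[[[y1, y5], y4], y2], y3] and the second -[[[[y1, y5], y2], y4], y3] + [[[[y1, y5], y4], y2], y3]


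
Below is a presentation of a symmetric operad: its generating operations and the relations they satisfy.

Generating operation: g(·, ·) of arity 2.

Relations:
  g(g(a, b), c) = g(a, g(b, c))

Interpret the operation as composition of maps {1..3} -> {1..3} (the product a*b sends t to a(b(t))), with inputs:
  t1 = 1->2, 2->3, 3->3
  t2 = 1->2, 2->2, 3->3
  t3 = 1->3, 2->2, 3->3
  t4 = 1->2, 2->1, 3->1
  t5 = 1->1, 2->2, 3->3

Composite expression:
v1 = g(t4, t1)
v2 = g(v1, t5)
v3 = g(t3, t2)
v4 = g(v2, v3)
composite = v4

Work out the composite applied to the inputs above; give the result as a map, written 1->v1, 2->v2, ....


1->1, 2->1, 3->1

g(t4, t1) = 1->1, 2->1, 3->1
g(g(t4, t1), t5) = 1->1, 2->1, 3->1
g(t3, t2) = 1->2, 2->2, 3->3
g(g(g(t4, t1), t5), g(t3, t2)) = 1->1, 2->1, 3->1


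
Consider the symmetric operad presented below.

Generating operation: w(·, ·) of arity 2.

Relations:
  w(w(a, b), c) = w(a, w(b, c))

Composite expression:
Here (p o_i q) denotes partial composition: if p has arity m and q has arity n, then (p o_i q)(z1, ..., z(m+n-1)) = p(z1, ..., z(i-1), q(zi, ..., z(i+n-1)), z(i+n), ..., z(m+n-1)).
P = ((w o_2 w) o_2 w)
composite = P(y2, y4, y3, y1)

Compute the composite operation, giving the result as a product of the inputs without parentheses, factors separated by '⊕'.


All parenthesizations of w agree; list the y-inputs left to right.
w(y4, y3) unparenthesizes to y4 ⊕ y3
w(w(y4, y3), y1) unparenthesizes to y4 ⊕ y3 ⊕ y1
w(y2, w(w(y4, y3), y1)) unparenthesizes to y2 ⊕ y4 ⊕ y3 ⊕ y1

y2 ⊕ y4 ⊕ y3 ⊕ y1


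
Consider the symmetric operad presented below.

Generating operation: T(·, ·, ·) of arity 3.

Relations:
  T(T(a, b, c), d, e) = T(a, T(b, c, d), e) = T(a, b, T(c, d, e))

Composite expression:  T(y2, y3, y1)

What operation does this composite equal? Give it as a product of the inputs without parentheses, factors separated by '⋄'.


y2 ⋄ y3 ⋄ y1


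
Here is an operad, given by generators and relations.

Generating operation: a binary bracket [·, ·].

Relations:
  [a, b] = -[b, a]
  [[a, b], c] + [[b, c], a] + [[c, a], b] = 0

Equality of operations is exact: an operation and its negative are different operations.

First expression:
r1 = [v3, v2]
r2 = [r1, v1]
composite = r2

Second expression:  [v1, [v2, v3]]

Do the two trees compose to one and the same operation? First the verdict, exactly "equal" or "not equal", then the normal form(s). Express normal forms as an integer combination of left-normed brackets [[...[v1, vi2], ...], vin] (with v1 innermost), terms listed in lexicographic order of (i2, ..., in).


In normal form, the first expression is [[v1, v2], v3] - [[v1, v3], v2]
In normal form, the second expression is [[v1, v2], v3] - [[v1, v3], v2]
Identical normal forms: equal.

equal; the common form is [[v1, v2], v3] - [[v1, v3], v2]


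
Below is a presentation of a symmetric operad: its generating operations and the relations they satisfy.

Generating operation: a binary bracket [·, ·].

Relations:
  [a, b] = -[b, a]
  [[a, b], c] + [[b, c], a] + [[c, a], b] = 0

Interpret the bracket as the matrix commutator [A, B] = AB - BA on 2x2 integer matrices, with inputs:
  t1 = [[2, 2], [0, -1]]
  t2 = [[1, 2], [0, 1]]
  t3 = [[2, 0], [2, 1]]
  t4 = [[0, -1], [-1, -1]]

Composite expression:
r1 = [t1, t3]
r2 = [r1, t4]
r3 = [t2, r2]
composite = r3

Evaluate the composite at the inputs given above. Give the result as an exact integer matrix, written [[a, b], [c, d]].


[[4, 16], [0, -4]]

[t1, t3] = [[4, -2], [-6, -4]]
[[t1, t3], t4] = [[-4, -6], [2, 4]]
[t2, [[t1, t3], t4]] = [[4, 16], [0, -4]]


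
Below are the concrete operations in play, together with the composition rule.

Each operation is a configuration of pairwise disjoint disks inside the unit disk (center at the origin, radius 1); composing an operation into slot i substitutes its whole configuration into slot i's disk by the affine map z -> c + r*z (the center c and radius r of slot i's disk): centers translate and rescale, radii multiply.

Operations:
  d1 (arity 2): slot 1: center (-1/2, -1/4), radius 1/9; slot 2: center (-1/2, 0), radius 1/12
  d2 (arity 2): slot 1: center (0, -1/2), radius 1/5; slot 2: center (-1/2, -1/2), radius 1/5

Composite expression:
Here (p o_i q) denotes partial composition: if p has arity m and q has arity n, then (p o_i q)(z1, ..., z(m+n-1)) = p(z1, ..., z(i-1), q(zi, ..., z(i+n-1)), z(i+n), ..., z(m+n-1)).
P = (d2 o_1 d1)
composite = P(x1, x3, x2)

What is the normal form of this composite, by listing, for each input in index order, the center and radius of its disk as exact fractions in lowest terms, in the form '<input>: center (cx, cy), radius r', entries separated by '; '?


x1: center (-1/10, -11/20), radius 1/45; x2: center (-1/2, -1/2), radius 1/5; x3: center (-1/10, -1/2), radius 1/60

Affine substitution under d2: radii multiply and x-centers shift.
input x1: composing its 2 substitution steps yields center (-1/10, -11/20), radius 1/45
input x3: composing its 2 substitution steps yields center (-1/10, -1/2), radius 1/60
input x2: composing its 1 substitution step yields center (-1/2, -1/2), radius 1/5


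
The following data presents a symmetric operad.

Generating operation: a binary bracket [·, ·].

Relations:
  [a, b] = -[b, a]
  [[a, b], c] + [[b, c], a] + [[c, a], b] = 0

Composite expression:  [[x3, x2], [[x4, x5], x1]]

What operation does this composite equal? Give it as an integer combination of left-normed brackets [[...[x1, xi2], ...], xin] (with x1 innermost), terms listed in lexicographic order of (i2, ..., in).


A multilinear Lie element is pinned by x1-initial words (x1 innermost).
Composite bracket: [[x3, x2], [[x4, x5], x1]]
Full expansion: 16 signed words from ab - ba (2^4 = 16).
The x1-initial words carry the normal form:
  from x1x4x5x2x3, sign -1: term -[[[[x1, x4], x5], x2], x3]
  from x1x4x5x3x2, sign +1: term +[[[[x1, x4], x5], x3], x2]
  from x1x5x4x2x3, sign +1: term +[[[[x1, x5], x4], x2], x3]
  from x1x5x4x3x2, sign -1: term -[[[[x1, x5], x4], x3], x2]

-[[[[x1, x4], x5], x2], x3] + [[[[x1, x4], x5], x3], x2] + [[[[x1, x5], x4], x2], x3] - [[[[x1, x5], x4], x3], x2]


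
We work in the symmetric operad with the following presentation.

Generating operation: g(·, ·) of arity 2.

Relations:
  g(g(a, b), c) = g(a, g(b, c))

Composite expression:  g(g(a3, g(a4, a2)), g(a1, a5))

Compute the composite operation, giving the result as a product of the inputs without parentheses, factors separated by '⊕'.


The g-tree's shape is irrelevant; the a-reading-order decides.
g(a4, a2) linearizes to a4 ⊕ a2
g(a3, g(a4, a2)) linearizes to a3 ⊕ a4 ⊕ a2
g(a1, a5) linearizes to a1 ⊕ a5
g(g(a3, g(a4, a2)), g(a1, a5)) linearizes to a3 ⊕ a4 ⊕ a2 ⊕ a1 ⊕ a5

a3 ⊕ a4 ⊕ a2 ⊕ a1 ⊕ a5


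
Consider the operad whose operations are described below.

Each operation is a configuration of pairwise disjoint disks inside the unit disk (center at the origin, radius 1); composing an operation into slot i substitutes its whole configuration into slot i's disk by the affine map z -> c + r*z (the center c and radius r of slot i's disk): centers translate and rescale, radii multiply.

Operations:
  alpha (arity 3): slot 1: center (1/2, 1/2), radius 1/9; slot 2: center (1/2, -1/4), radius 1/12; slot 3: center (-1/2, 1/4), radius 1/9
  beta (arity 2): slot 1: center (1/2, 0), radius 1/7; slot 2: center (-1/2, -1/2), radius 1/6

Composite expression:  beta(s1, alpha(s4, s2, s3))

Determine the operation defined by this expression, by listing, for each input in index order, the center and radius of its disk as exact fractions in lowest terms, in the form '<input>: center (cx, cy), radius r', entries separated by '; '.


s1: center (1/2, 0), radius 1/7; s2: center (-5/12, -13/24), radius 1/72; s3: center (-7/12, -11/24), radius 1/54; s4: center (-5/12, -5/12), radius 1/54

Each s-disk chains the slot maps above it in beta; radii multiply.
s1 passes through 1 substitution, ending at center (1/2, 0), radius 1/7
s4 passes through 2 substitutions, ending at center (-5/12, -5/12), radius 1/54
s2 passes through 2 substitutions, ending at center (-5/12, -13/24), radius 1/72
s3 passes through 2 substitutions, ending at center (-7/12, -11/24), radius 1/54


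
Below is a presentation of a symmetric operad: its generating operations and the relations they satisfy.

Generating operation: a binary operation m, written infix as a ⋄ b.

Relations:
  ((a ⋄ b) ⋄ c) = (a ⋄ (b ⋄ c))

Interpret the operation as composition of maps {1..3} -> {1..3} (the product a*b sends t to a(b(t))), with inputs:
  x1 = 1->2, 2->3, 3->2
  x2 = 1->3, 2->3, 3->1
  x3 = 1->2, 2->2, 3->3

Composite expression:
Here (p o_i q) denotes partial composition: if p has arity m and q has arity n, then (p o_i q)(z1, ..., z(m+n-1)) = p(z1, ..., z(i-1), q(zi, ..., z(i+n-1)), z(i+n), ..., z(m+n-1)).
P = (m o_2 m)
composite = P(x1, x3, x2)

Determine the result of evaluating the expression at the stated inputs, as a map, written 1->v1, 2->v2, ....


(x3 ⋄ x2) = 1->3, 2->3, 3->2
(x1 ⋄ (x3 ⋄ x2)) = 1->2, 2->2, 3->3

1->2, 2->2, 3->3


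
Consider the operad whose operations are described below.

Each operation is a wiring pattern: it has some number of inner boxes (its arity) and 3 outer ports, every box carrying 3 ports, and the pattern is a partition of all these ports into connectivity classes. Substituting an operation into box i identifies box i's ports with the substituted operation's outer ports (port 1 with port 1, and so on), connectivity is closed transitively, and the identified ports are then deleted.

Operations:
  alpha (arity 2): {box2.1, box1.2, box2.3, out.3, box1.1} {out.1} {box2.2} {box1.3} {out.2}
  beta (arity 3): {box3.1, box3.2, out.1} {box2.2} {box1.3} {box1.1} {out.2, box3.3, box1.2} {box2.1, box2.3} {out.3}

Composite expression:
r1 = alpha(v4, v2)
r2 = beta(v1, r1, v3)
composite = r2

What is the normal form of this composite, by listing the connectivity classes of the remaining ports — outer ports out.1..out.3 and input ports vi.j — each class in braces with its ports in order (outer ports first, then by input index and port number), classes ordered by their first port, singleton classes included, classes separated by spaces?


Two ports join when wires chain via beta-identified ports.
through alpha, on inputs (v4, v2): {out.1} {out.2} {out.3, v2.1, v2.3, v4.1, v4.2} {v2.2} {v4.3} (out.j = stage outer ports)
through beta, on inputs (v1, v4, v2, v3): {out.1, v3.1, v3.2} {out.2, v1.2, v3.3} {out.3} {v1.1} {v1.3} {v2.1, v2.3, v4.1, v4.2} {v2.2} {v4.3} (out.j = stage outer ports)

{out.1, v3.1, v3.2} {out.2, v1.2, v3.3} {out.3} {v1.1} {v1.3} {v2.1, v2.3, v4.1, v4.2} {v2.2} {v4.3}


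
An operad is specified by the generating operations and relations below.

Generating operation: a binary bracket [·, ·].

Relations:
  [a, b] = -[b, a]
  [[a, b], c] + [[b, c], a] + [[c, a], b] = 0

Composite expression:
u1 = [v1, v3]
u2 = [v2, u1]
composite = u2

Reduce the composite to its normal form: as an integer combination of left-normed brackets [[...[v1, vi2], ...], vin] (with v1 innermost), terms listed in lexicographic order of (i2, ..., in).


-[[v1, v3], v2]

Antisymmetry and Jacobi reduce to v1-anchored left-normed brackets.
Composite bracket: [v2, [v1, v3]]
Each bracket splits as ab - ba, giving 4 signed words (2^2 = 4).
Coefficients come from the v1-initial words:
  from v1v3v2, sign -1: term -[[v1, v3], v2]


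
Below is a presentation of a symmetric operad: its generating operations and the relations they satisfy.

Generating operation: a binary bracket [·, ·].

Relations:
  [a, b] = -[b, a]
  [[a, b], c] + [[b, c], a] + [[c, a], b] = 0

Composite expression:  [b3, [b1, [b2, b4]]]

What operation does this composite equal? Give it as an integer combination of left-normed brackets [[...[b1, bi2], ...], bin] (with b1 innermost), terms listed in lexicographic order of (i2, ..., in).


-[[[b1, b2], b4], b3] + [[[b1, b4], b2], b3]

A multilinear Lie element is pinned by b1-initial words (b1 innermost).
Composite bracket: [b3, [b1, [b2, b4]]]
Each bracket splits as ab - ba, giving 8 signed words (2^3 = 8).
Words beginning with b1 determine it all:
  the word b1b2b4b3 carries sign -1 and contributes -[[[b1, b2], b4], b3]
  the word b1b4b2b3 carries sign +1 and contributes +[[[b1, b4], b2], b3]


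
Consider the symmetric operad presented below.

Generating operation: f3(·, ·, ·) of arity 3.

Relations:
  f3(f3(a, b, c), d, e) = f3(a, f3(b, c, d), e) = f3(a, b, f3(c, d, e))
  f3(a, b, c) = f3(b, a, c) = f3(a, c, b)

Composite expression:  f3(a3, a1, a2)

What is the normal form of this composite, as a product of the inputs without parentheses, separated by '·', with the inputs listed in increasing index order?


a1 · a2 · a3

With f3 associative and commutative, the a-input set is all that matters.
f3(a3, a1, a2) spells out as a3 · a1 · a2
commutativity sorts the factors: a1 · a2 · a3


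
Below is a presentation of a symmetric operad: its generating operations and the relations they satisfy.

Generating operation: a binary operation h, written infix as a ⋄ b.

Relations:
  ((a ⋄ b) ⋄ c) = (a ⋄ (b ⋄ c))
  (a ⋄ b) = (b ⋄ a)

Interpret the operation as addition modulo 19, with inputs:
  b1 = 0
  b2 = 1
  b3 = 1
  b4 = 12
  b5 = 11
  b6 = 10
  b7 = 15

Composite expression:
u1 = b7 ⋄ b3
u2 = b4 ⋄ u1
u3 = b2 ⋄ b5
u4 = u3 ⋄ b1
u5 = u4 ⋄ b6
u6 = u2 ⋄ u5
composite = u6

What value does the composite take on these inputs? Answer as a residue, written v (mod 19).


12 (mod 19)

(b7 ⋄ b3) = 16
(b4 ⋄ (b7 ⋄ b3)) = 9
(b2 ⋄ b5) = 12
((b2 ⋄ b5) ⋄ b1) = 12
(((b2 ⋄ b5) ⋄ b1) ⋄ b6) = 3
((b4 ⋄ (b7 ⋄ b3)) ⋄ (((b2 ⋄ b5) ⋄ b1) ⋄ b6)) = 12


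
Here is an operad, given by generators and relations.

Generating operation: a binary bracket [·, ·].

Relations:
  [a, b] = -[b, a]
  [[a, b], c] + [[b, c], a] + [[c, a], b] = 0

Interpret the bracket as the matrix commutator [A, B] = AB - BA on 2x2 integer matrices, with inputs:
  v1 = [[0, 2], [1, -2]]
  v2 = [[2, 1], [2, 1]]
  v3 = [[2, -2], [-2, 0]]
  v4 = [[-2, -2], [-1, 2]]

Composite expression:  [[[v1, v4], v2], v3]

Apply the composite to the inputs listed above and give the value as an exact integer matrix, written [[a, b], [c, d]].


[[4, -32], [36, -4]]

[v1, v4] = [[0, 4], [-2, 0]]
[[v1, v4], v2] = [[10, -4], [-2, -10]]
[[[v1, v4], v2], v3] = [[4, -32], [36, -4]]


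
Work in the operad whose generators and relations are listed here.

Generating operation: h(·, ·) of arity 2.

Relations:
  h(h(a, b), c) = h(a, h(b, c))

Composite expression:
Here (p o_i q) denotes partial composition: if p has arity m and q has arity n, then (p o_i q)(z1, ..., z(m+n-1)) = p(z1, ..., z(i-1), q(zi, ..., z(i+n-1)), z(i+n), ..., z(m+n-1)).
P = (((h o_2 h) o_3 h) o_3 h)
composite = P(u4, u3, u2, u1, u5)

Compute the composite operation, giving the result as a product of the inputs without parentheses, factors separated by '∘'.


u4 ∘ u3 ∘ u2 ∘ u1 ∘ u5

Every regrouping of h is equal, so read the u-inputs in written order.
h(u2, u1) flattens to u2 ∘ u1
h(h(u2, u1), u5) flattens to u2 ∘ u1 ∘ u5
h(u3, h(h(u2, u1), u5)) flattens to u3 ∘ u2 ∘ u1 ∘ u5
h(u4, h(u3, h(h(u2, u1), u5))) flattens to u4 ∘ u3 ∘ u2 ∘ u1 ∘ u5


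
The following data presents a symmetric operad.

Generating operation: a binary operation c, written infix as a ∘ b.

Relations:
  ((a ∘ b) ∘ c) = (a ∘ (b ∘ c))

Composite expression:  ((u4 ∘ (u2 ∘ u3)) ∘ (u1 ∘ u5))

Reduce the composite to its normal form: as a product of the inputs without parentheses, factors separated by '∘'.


u4 ∘ u2 ∘ u3 ∘ u1 ∘ u5

Key point: c is associative — brackets drop, the u-order remains.
(u2 ∘ u3) unparenthesizes to u2 ∘ u3
(u4 ∘ (u2 ∘ u3)) unparenthesizes to u4 ∘ u2 ∘ u3
(u1 ∘ u5) unparenthesizes to u1 ∘ u5
((u4 ∘ (u2 ∘ u3)) ∘ (u1 ∘ u5)) unparenthesizes to u4 ∘ u2 ∘ u3 ∘ u1 ∘ u5


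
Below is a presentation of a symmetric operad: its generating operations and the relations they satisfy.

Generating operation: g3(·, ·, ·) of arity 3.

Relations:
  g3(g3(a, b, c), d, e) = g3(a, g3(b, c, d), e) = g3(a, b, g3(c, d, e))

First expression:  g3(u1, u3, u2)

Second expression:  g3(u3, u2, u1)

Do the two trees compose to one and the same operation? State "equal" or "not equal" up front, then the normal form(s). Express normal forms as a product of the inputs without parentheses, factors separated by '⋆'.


The first composite normalizes to u1 ⋆ u3 ⋆ u2
The second composite normalizes to u3 ⋆ u2 ⋆ u1
Different reductions; not equal.

not equal; first: u1 ⋆ u3 ⋆ u2; second: u3 ⋆ u2 ⋆ u1


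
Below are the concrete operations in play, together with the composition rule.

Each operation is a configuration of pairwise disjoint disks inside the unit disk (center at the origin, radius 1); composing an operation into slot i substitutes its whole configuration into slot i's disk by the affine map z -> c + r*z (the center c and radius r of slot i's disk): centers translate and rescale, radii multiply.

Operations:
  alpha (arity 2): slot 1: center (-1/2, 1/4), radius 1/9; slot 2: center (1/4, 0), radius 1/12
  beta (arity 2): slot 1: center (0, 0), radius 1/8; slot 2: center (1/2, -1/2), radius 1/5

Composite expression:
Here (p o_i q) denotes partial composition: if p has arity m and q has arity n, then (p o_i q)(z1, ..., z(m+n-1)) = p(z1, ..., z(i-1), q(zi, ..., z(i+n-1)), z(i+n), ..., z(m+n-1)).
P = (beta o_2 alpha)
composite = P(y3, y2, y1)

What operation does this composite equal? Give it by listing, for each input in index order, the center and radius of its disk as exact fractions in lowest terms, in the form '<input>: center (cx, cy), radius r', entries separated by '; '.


Below beta, radii multiply path by path; the y-disk centers shift.
tracing y3 down its 1-map path: center (0, 0), radius 1/8
tracing y2 down its 2-map path: center (2/5, -9/20), radius 1/45
tracing y1 down its 2-map path: center (11/20, -1/2), radius 1/60

y1: center (11/20, -1/2), radius 1/60; y2: center (2/5, -9/20), radius 1/45; y3: center (0, 0), radius 1/8
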